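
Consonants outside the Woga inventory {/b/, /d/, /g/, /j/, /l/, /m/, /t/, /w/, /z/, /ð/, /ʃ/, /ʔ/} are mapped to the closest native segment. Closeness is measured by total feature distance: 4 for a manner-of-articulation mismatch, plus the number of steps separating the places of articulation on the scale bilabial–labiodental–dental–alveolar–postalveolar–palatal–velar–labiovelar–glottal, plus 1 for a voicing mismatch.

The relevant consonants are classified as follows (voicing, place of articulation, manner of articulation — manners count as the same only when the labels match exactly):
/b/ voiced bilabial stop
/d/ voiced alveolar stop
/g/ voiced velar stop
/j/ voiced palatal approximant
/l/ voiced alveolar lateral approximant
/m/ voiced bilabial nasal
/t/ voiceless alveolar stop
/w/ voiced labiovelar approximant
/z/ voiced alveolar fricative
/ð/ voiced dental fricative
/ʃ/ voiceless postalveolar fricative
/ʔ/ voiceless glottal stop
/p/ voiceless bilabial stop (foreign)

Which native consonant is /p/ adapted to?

b

/b/ is closest: same manner (stop), place distance 0 (bilabial→bilabial), voicing differs (+1); total 1. Next closest is /t/ at distance 3.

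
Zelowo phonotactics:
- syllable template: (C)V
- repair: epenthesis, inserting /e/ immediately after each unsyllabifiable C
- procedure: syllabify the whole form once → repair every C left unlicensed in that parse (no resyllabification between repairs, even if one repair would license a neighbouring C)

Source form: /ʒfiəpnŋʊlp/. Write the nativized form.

ʒefiəpeneŋʊlepe

Syllabifying with onset maximization leaves /ʒ/, /p/, /n/, /l/, /p/ stranded (no codas are permitted; onsets are limited to one consonant).
Each unlicensed consonant becomes the onset of a new syllable: /ʒ/ → /ʒe/, /p/ → /pe/, /n/ → /ne/, /l/ → /le/, /p/ → /pe/.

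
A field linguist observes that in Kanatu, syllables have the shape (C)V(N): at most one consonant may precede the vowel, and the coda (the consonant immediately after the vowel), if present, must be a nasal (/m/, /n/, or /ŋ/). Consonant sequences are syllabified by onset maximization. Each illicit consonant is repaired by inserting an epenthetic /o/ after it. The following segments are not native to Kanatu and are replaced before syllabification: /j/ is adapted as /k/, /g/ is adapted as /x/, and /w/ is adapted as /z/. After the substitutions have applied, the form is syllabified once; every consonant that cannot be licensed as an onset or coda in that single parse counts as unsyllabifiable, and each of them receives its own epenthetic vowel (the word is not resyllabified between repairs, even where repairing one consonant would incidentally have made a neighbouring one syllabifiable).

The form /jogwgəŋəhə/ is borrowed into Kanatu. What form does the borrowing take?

Substitution: /j/ → /k/, /g/ → /x/, /w/ → /z/, giving /koxzxəŋəhə/.
Under (C)V(N), the unsyllabifiable consonants are /x/, /z/ (only a nasal (/m/, /n/, or /ŋ/) is licensed in coda position; onsets are limited to one consonant).
Epenthesis after each stranded consonant: /x/ → /xo/, /z/ → /zo/.

koxozoxəŋəhə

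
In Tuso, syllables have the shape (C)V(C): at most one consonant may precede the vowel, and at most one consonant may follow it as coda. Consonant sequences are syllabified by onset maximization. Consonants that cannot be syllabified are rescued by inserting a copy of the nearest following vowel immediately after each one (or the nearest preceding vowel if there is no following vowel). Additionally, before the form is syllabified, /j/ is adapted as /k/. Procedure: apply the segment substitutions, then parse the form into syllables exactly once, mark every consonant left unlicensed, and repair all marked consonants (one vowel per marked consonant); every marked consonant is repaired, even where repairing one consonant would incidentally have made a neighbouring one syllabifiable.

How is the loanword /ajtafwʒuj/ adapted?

Substitution: /j/ → /k/, giving /aktafwʒuk/.
Under (C)V(C), the unsyllabifiable consonants are /w/ (at most one coda consonant is licensed; onsets are limited to one consonant).
Each unlicensed consonant becomes the onset of a new syllable: /w/ → /wu/.

aktafwuʒuk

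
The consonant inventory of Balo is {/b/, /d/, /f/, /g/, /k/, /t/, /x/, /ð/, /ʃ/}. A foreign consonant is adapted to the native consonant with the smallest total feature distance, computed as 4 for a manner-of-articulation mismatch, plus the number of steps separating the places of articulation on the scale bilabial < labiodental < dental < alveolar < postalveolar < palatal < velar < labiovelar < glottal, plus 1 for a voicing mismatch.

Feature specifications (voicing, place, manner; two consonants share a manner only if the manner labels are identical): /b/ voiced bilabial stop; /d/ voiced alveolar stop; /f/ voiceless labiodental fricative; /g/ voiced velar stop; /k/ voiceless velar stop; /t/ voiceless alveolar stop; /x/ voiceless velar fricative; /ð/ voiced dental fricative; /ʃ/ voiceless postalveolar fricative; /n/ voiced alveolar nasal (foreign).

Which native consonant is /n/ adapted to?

/d/ is closest: manner differs (nasal→stop, +4), place distance 0 (alveolar→alveolar), same voicing; total 4. Next closest is /t/ at distance 5.

d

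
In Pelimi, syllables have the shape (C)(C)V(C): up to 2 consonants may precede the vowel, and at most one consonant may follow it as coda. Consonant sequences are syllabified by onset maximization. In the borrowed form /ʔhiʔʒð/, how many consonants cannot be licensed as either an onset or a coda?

2

The consonants /ʒ/, /ð/ cannot be parsed into a legal (C)(C)V(C) syllable (at most one coda consonant is licensed; onsets may contain at most 2 consonants).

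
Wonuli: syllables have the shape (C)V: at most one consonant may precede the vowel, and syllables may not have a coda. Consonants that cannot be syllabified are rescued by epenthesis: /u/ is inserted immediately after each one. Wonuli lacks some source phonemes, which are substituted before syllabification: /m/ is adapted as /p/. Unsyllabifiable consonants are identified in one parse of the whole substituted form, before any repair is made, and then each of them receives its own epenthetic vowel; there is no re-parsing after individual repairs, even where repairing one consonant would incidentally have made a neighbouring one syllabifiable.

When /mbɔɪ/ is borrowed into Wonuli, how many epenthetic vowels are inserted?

1

After substitution the input is /pbɔɪ/.
The unsyllabifiable consonants are /p/; each receives one epenthetic vowel.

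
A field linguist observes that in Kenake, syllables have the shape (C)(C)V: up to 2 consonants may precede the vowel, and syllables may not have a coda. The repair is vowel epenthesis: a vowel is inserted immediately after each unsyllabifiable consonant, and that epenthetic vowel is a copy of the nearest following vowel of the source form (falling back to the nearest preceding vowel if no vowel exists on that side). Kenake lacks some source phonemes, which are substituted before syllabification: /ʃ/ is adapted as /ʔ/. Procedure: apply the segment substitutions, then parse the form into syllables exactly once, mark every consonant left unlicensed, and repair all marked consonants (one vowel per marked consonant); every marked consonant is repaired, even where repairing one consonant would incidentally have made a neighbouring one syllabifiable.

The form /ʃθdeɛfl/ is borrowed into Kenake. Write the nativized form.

Substitution: /ʃ/ → /ʔ/, giving /ʔθdeɛfl/.
Under (C)(C)V, the unsyllabifiable consonants are /ʔ/, /f/, /l/ (no codas are permitted; onsets may contain at most 2 consonants).
Epenthesis after each stranded consonant: /ʔ/ → /ʔe/, /f/ → /fɛ/, /l/ → /lɛ/.

ʔeθdeɛfɛlɛ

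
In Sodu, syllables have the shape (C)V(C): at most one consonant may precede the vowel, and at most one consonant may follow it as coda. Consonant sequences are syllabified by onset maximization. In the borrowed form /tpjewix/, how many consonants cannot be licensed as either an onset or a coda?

The consonants /t/, /p/ cannot be parsed into a legal (C)V(C) syllable (at most one coda consonant is licensed; onsets are limited to one consonant).

2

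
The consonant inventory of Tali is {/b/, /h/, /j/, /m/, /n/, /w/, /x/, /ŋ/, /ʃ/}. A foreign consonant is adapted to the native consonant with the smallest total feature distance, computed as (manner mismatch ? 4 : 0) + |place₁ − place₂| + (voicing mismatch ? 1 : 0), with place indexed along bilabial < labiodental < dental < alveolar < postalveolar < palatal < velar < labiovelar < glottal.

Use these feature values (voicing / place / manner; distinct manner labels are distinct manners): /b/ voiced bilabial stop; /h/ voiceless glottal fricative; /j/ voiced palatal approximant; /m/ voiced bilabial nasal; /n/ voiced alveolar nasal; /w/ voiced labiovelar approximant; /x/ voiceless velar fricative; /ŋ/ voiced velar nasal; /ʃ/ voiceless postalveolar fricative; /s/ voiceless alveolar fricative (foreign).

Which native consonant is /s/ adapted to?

/ʃ/ is closest: same manner (fricative), place distance 1 (alveolar→postalveolar), same voicing; total 1. Next closest is /x/ at distance 3.

ʃ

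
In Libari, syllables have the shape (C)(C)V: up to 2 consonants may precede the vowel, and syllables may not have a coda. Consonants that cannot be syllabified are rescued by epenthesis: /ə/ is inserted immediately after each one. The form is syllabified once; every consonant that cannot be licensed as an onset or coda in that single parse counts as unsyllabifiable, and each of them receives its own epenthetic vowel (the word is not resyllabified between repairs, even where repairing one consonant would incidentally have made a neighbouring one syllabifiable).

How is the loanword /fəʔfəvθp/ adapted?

Under (C)(C)V, the unsyllabifiable consonants are /v/, /θ/, /p/ (no codas are permitted; onsets may contain at most 2 consonants).
Epenthesis after each stranded consonant: /v/ → /və/, /θ/ → /θə/, /p/ → /pə/.

fəʔfəvəθəpə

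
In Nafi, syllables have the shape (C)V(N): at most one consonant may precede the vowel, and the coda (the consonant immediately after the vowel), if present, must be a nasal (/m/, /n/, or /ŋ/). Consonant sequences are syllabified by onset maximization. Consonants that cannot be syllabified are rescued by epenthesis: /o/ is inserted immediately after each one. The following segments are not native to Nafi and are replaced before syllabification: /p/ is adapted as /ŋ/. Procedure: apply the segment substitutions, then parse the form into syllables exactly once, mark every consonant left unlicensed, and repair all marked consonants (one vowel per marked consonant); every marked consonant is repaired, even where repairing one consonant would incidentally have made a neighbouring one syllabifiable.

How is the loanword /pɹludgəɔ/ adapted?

Substitution: /p/ → /ŋ/, giving /ŋɹludgəɔ/.
Under (C)V(N), the unsyllabifiable consonants are /ŋ/, /ɹ/, /d/ (only a nasal (/m/, /n/, or /ŋ/) is licensed in coda position; onsets are limited to one consonant).
Epenthesis after each stranded consonant: /ŋ/ → /ŋo/, /ɹ/ → /ɹo/, /d/ → /do/.

ŋoɹoludogəɔ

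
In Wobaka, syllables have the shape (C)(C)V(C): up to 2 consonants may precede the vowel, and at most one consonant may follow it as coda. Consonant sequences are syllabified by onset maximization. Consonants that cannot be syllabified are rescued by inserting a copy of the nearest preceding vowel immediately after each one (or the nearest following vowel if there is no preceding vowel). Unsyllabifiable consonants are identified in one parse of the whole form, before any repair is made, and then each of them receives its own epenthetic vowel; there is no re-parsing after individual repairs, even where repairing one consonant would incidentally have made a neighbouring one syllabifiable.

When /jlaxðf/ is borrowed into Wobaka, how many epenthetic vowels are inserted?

2

The unsyllabifiable consonants are /ð/, /f/; each receives one epenthetic vowel.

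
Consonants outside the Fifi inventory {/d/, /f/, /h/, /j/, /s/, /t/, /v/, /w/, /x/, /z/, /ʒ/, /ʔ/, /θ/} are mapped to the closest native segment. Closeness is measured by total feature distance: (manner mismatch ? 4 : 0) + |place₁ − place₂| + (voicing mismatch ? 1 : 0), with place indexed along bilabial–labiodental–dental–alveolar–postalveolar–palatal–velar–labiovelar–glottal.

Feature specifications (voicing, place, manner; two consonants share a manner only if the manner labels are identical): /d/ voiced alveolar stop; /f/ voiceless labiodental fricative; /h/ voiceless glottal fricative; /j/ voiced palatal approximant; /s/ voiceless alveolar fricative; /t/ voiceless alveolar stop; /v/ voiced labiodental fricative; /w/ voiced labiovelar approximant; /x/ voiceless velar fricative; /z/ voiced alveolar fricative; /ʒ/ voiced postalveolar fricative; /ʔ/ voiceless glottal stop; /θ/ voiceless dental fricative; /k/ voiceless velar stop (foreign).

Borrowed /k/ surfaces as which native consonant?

/ʔ/ is closest: same manner (stop), place distance 2 (velar→glottal), same voicing; total 2. Next closest is /t/ at distance 3.

ʔ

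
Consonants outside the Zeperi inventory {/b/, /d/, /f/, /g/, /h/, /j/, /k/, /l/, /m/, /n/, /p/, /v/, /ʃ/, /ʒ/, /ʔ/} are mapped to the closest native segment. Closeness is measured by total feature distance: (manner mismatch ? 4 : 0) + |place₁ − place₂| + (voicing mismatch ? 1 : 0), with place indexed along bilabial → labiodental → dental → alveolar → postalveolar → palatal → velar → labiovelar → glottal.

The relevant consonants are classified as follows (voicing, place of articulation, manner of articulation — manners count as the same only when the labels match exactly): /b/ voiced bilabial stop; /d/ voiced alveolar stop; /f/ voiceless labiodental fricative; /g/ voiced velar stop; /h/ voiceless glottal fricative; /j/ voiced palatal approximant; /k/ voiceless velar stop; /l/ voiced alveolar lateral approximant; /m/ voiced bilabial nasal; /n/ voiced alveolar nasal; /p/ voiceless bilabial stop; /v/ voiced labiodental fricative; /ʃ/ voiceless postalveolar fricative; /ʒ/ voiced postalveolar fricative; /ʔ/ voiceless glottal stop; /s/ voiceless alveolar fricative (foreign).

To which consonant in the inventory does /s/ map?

/ʃ/ is closest: same manner (fricative), place distance 1 (alveolar→postalveolar), same voicing; total 1. Next closest is /f/ at distance 2.

ʃ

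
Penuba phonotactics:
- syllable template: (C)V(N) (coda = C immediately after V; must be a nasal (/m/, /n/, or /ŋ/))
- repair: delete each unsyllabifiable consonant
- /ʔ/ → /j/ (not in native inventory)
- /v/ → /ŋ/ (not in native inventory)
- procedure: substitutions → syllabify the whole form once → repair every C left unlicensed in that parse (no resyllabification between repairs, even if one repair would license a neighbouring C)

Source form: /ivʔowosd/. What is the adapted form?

Substitution: /v/ → /ŋ/, /ʔ/ → /j/, giving /iŋjowosd/.
Syllabifying with onset maximization leaves /s/, /d/ stranded (only a nasal (/m/, /n/, or /ŋ/) is licensed in coda position; onsets are limited to one consonant).
Each unlicensed consonant is deleted: /s/, /d/.

iŋjowo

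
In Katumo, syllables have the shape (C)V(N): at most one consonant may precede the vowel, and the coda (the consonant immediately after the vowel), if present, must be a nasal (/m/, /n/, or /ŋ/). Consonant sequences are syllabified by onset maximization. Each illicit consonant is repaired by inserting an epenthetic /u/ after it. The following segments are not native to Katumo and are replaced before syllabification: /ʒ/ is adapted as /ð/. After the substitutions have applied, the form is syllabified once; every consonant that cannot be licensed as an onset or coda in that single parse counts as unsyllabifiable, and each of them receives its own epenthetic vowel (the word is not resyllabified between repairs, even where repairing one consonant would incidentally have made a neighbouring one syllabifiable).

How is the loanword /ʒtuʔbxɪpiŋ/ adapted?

Substitution: /ʒ/ → /ð/, giving /ðtuʔbxɪpiŋ/.
Syllabifying with onset maximization leaves /ð/, /ʔ/, /b/ stranded (only a nasal (/m/, /n/, or /ŋ/) is licensed in coda position; onsets are limited to one consonant).
Inserting the epenthetic vowel yields /ð/ → /ðu/, /ʔ/ → /ʔu/, /b/ → /bu/.

ðutuʔubuxɪpiŋ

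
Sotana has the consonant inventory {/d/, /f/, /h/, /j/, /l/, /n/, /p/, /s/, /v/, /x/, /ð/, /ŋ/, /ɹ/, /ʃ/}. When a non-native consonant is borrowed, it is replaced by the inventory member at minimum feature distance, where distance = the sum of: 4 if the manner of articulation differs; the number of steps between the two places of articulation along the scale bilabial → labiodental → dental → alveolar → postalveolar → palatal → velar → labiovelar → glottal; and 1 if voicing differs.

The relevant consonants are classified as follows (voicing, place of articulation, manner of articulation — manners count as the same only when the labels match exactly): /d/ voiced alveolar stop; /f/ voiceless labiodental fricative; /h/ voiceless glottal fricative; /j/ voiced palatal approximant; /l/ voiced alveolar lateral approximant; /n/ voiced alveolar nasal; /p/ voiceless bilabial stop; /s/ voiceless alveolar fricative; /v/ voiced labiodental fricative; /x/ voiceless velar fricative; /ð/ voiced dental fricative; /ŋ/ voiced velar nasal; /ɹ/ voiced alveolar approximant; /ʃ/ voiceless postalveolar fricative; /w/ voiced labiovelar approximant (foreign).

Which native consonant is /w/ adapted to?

/j/ is closest: same manner (approximant), place distance 2 (labiovelar→palatal), same voicing; total 2. Next closest is /ɹ/ at distance 4.

j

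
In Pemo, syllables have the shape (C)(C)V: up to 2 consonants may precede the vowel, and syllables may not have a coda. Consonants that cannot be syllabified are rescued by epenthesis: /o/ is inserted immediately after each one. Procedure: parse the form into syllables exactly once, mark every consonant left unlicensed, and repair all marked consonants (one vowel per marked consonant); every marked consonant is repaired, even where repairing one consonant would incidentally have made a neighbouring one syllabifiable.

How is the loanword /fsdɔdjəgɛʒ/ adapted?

Syllabifying with onset maximization leaves /f/, /ʒ/ stranded (no codas are permitted; onsets may contain at most 2 consonants).
Each unlicensed consonant becomes the onset of a new syllable: /f/ → /fo/, /ʒ/ → /ʒo/.

fosdɔdjəgɛʒo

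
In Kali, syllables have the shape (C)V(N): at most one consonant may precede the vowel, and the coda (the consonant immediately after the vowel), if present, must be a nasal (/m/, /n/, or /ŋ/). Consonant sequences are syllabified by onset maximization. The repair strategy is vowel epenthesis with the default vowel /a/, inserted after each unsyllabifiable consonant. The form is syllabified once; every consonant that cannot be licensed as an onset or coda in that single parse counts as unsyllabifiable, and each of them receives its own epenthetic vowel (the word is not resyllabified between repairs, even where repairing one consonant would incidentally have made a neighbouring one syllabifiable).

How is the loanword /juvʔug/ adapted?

juvaʔuga

The consonants /v/, /g/ cannot be parsed into a legal (C)V(N) syllable (only a nasal (/m/, /n/, or /ŋ/) is licensed in coda position; onsets are limited to one consonant).
Inserting the epenthetic vowel yields /v/ → /va/, /g/ → /ga/.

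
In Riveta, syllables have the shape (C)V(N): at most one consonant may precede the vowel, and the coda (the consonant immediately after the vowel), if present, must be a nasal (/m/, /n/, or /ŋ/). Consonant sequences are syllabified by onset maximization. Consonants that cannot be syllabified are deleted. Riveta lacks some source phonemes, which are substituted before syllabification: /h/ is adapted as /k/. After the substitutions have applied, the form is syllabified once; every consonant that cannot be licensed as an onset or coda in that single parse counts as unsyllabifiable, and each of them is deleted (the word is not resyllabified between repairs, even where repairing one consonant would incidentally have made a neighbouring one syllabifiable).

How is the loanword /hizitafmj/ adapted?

Substitution: /h/ → /k/, giving /kizitafmj/.
The consonants /f/, /m/, /j/ cannot be parsed into a legal (C)V(N) syllable (only a nasal (/m/, /n/, or /ŋ/) is licensed in coda position; onsets are limited to one consonant).
Each unlicensed consonant is deleted: /f/, /m/, /j/.

kizita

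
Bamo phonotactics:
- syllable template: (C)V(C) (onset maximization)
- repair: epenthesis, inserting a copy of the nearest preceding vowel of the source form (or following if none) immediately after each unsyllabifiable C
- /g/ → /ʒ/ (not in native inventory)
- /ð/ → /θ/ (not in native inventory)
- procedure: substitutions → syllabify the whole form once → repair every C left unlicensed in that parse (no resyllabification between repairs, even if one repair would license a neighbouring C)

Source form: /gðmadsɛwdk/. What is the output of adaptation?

Substitution: /g/ → /ʒ/, /ð/ → /θ/, giving /ʒθmadsɛwdk/.
Syllabifying with onset maximization leaves /ʒ/, /θ/, /d/, /k/ stranded (at most one coda consonant is licensed; onsets are limited to one consonant).
Inserting the epenthetic vowel yields /ʒ/ → /ʒa/, /θ/ → /θa/, /d/ → /dɛ/, /k/ → /kɛ/.

ʒaθamadsɛwdɛkɛ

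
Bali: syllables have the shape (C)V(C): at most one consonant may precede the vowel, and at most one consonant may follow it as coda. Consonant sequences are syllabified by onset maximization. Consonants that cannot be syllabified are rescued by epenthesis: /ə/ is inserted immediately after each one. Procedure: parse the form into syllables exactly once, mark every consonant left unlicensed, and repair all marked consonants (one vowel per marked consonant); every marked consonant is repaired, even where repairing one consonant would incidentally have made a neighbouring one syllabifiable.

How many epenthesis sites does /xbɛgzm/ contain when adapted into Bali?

3

The unsyllabifiable consonants are /x/, /z/, /m/; each receives one epenthetic vowel.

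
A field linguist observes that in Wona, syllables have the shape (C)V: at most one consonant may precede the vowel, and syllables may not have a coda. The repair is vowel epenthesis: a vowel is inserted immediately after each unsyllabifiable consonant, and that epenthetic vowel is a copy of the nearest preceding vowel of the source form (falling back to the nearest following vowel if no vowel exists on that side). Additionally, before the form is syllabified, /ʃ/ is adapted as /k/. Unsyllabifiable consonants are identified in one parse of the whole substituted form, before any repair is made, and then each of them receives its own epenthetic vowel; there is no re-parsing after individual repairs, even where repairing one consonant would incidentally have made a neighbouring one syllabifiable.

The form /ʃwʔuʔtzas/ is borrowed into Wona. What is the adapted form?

Substitution: /ʃ/ → /k/, giving /kwʔuʔtzas/.
Syllabifying with onset maximization leaves /k/, /w/, /ʔ/, /t/, /s/ stranded (no codas are permitted; onsets are limited to one consonant).
Each unlicensed consonant becomes the onset of a new syllable: /k/ → /ku/, /w/ → /wu/, /ʔ/ → /ʔu/, /t/ → /tu/, /s/ → /sa/.

kuwuʔuʔutuzasa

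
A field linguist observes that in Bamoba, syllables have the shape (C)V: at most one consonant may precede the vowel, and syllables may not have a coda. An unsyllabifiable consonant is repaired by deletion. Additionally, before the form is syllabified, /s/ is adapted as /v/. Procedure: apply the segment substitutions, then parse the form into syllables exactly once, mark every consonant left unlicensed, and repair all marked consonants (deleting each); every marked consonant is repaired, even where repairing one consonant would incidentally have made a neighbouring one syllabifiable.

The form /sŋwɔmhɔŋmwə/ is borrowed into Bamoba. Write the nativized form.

wɔhɔwə

Substitution: /s/ → /v/, giving /vŋwɔmhɔŋmwə/.
The consonants /v/, /ŋ/, /m/, /ŋ/, /m/ cannot be parsed into a legal (C)V syllable (no codas are permitted; onsets are limited to one consonant).
Each unlicensed consonant is deleted: /v/, /ŋ/, /m/, /ŋ/, /m/.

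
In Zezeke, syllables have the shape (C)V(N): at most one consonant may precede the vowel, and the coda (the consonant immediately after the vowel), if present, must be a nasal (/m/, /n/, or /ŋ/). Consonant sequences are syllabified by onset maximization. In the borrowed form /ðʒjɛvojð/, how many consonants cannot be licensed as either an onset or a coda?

4

Under (C)V(N), the unsyllabifiable consonants are /ð/, /ʒ/, /j/, /ð/ (only a nasal (/m/, /n/, or /ŋ/) is licensed in coda position; onsets are limited to one consonant).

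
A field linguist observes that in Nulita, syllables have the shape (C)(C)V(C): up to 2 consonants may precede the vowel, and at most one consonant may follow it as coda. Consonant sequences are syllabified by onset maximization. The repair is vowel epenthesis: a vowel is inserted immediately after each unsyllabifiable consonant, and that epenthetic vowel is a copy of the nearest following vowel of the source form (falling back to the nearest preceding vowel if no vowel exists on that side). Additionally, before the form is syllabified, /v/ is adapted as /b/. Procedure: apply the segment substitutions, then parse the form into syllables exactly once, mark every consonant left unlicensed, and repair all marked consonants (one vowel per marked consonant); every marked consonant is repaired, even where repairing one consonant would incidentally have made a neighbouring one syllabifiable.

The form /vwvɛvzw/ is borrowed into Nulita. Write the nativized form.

Substitution: /v/ → /b/, giving /bwbɛbzw/.
Syllabifying with onset maximization leaves /b/, /z/, /w/ stranded (at most one coda consonant is licensed; onsets may contain at most 2 consonants).
Inserting the epenthetic vowel yields /b/ → /bɛ/, /z/ → /zɛ/, /w/ → /wɛ/.

bɛwbɛbzɛwɛ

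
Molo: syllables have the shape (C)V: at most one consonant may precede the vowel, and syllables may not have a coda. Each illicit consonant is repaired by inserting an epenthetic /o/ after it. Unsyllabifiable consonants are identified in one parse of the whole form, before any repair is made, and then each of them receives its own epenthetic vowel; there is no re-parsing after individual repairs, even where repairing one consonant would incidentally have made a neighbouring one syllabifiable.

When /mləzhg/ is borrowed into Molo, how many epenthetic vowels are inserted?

4

The unsyllabifiable consonants are /m/, /z/, /h/, /g/; each receives one epenthetic vowel.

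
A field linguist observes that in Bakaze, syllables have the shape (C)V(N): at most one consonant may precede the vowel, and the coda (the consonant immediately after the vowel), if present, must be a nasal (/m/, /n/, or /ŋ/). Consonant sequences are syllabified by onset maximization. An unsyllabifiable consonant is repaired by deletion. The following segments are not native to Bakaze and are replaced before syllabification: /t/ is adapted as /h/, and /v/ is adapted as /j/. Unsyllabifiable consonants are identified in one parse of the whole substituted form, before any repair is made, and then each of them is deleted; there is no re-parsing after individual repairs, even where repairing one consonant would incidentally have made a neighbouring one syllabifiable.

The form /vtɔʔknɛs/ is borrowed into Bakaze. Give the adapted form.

Substitution: /v/ → /j/, /t/ → /h/, giving /jhɔʔknɛs/.
The consonants /j/, /ʔ/, /k/, /s/ cannot be parsed into a legal (C)V(N) syllable (only a nasal (/m/, /n/, or /ŋ/) is licensed in coda position; onsets are limited to one consonant).
Deleting the stranded consonants removes /j/, /ʔ/, /k/, /s/.

hɔnɛ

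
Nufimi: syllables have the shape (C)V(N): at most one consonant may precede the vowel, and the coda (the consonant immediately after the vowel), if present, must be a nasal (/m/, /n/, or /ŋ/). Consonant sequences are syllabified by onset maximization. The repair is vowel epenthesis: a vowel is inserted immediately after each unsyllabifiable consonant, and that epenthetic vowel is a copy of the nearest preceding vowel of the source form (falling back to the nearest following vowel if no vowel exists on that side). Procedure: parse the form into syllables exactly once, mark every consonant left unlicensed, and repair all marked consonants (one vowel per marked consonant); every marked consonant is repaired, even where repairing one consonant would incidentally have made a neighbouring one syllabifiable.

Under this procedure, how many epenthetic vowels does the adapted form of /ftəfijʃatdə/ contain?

The unsyllabifiable consonants are /f/, /j/, /t/; each receives one epenthetic vowel.

3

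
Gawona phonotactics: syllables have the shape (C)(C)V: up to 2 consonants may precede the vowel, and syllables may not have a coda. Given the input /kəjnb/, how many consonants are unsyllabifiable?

3

The consonants /j/, /n/, /b/ cannot be parsed into a legal (C)(C)V syllable (no codas are permitted; onsets may contain at most 2 consonants).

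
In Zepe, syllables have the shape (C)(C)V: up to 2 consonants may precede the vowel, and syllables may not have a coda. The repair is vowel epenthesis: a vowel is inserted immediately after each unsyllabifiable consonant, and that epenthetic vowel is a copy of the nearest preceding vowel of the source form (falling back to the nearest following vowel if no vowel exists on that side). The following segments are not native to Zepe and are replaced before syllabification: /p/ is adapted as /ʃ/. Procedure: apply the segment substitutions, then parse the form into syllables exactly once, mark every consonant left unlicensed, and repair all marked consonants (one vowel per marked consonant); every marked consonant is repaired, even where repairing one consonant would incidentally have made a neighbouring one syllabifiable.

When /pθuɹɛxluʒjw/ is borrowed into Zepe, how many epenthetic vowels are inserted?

After substitution the input is /ʃθuɹɛxluʒjw/.
The unsyllabifiable consonants are /ʒ/, /j/, /w/; each receives one epenthetic vowel.

3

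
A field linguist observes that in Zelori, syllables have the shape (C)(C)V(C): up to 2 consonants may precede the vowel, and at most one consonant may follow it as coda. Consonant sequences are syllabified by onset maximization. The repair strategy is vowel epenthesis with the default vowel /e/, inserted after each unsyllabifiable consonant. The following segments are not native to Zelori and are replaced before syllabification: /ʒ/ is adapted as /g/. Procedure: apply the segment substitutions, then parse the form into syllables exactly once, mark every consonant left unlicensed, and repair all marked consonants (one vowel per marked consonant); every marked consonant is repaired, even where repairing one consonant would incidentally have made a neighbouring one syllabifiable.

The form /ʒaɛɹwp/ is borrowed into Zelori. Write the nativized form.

gaɛɹwepe

Substitution: /ʒ/ → /g/, giving /gaɛɹwp/.
Under (C)(C)V(C), the unsyllabifiable consonants are /w/, /p/ (at most one coda consonant is licensed; onsets may contain at most 2 consonants).
Inserting the epenthetic vowel yields /w/ → /we/, /p/ → /pe/.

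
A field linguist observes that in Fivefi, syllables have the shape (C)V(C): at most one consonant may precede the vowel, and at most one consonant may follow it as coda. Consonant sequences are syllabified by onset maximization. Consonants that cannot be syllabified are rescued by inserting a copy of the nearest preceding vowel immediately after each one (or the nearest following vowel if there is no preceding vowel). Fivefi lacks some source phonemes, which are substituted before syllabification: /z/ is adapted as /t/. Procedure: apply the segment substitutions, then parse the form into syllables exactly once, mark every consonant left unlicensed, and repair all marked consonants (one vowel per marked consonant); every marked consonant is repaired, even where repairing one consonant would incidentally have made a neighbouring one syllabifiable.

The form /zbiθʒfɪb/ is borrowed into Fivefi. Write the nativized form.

Substitution: /z/ → /t/, giving /tbiθʒfɪb/.
The consonants /t/, /ʒ/ cannot be parsed into a legal (C)V(C) syllable (at most one coda consonant is licensed; onsets are limited to one consonant).
Inserting the epenthetic vowel yields /t/ → /ti/, /ʒ/ → /ʒi/.

tibiθʒifɪb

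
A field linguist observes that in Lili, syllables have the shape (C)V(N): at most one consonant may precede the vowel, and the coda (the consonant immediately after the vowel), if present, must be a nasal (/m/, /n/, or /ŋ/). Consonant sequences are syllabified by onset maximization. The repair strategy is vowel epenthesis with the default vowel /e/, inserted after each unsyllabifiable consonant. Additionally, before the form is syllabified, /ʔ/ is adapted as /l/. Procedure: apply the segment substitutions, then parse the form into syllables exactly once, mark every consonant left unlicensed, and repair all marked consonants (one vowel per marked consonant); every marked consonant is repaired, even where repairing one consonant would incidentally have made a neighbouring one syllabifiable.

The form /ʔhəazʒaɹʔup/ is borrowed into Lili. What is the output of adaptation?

lehəazeʒaɹelupe

Substitution: /ʔ/ → /l/, giving /lhəazʒaɹlup/.
Syllabifying with onset maximization leaves /l/, /z/, /ɹ/, /p/ stranded (only a nasal (/m/, /n/, or /ŋ/) is licensed in coda position; onsets are limited to one consonant).
Epenthesis after each stranded consonant: /l/ → /le/, /z/ → /ze/, /ɹ/ → /ɹe/, /p/ → /pe/.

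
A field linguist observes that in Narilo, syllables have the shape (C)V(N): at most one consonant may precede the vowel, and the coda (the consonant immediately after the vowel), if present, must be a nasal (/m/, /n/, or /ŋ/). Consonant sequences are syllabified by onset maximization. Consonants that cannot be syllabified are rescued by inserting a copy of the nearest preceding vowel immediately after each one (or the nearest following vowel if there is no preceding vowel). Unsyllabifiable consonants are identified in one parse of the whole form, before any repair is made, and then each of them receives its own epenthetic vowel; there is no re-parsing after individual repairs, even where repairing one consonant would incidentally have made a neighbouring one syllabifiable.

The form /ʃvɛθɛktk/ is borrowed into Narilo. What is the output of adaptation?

Under (C)V(N), the unsyllabifiable consonants are /ʃ/, /k/, /t/, /k/ (only a nasal (/m/, /n/, or /ŋ/) is licensed in coda position; onsets are limited to one consonant).
Inserting the epenthetic vowel yields /ʃ/ → /ʃɛ/, /k/ → /kɛ/, /t/ → /tɛ/, /k/ → /kɛ/.

ʃɛvɛθɛkɛtɛkɛ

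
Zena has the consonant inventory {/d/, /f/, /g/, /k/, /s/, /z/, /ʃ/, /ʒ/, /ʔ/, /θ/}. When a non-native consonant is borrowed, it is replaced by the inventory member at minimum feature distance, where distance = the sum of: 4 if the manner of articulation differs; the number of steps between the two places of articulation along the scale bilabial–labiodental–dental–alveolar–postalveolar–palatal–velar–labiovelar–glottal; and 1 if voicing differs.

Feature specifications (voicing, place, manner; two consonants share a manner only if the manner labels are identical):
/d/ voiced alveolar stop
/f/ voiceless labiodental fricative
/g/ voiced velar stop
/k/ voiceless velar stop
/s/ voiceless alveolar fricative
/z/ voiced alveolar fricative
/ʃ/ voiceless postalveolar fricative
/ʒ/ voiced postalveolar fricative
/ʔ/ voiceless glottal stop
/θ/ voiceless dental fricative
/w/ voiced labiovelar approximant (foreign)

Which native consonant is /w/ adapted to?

/g/ is closest: manner differs (approximant→stop, +4), place distance 1 (labiovelar→velar), same voicing; total 5. Next closest is /k/ at distance 6.

g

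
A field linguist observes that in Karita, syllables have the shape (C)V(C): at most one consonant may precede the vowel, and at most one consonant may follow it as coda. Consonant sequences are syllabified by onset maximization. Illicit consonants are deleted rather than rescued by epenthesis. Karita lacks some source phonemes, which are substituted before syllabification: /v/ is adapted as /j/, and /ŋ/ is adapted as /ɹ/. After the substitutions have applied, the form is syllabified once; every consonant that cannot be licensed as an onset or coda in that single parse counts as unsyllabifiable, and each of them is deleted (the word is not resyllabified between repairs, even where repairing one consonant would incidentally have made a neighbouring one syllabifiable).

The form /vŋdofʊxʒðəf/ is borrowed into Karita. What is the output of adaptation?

Substitution: /v/ → /j/, /ŋ/ → /ɹ/, giving /jɹdofʊxʒðəf/.
Syllabifying with onset maximization leaves /j/, /ɹ/, /ʒ/ stranded (at most one coda consonant is licensed; onsets are limited to one consonant).
Deleting the stranded consonants removes /j/, /ɹ/, /ʒ/.

dofʊxðəf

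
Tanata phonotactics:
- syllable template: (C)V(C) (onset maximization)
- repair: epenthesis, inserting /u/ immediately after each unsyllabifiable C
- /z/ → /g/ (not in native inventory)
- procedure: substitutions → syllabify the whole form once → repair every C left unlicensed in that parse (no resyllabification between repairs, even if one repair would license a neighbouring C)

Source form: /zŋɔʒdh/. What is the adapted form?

guŋɔʒduhu

Substitution: /z/ → /g/, giving /gŋɔʒdh/.
The consonants /g/, /d/, /h/ cannot be parsed into a legal (C)V(C) syllable (at most one coda consonant is licensed; onsets are limited to one consonant).
Epenthesis after each stranded consonant: /g/ → /gu/, /d/ → /du/, /h/ → /hu/.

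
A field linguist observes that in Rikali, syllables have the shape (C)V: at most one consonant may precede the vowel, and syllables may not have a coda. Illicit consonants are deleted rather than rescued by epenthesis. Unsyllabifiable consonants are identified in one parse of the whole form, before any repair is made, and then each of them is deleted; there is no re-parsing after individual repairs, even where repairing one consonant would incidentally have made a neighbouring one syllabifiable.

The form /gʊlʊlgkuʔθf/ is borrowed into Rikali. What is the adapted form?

gʊlʊku

Under (C)V, the unsyllabifiable consonants are /l/, /g/, /ʔ/, /θ/, /f/ (no codas are permitted; onsets are limited to one consonant).
Deletion applies to /l/, /g/, /ʔ/, /θ/, /f/.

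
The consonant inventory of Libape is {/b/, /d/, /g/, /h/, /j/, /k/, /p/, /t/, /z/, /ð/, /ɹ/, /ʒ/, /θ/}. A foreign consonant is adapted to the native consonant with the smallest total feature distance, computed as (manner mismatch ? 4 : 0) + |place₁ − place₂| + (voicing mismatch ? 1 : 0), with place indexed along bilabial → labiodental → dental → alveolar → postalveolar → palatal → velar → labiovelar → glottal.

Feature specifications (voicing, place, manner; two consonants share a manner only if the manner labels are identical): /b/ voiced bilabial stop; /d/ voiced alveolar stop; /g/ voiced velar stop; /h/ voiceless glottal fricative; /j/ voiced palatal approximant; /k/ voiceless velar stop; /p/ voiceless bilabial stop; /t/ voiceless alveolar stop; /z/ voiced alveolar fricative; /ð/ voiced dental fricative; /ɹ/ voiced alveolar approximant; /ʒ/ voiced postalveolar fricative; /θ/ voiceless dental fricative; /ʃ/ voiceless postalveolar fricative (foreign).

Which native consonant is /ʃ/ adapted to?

/ʒ/ is closest: same manner (fricative), place distance 0 (postalveolar→postalveolar), voicing differs (+1); total 1. Next closest is /z/ at distance 2.

ʒ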